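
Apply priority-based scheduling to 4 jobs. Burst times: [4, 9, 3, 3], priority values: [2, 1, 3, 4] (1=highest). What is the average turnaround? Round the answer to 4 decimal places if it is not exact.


Sort by priority (ascending = highest first):
Order: [(1, 9), (2, 4), (3, 3), (4, 3)]
Completion times:
  Priority 1, burst=9, C=9
  Priority 2, burst=4, C=13
  Priority 3, burst=3, C=16
  Priority 4, burst=3, C=19
Average turnaround = 57/4 = 14.25

14.25


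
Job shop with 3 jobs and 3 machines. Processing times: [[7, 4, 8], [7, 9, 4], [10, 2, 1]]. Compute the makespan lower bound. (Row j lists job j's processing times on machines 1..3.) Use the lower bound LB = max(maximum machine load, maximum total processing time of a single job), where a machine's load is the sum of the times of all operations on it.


Machine loads:
  Machine 1: 7 + 7 + 10 = 24
  Machine 2: 4 + 9 + 2 = 15
  Machine 3: 8 + 4 + 1 = 13
Max machine load = 24
Job totals:
  Job 1: 19
  Job 2: 20
  Job 3: 13
Max job total = 20
Lower bound = max(24, 20) = 24

24


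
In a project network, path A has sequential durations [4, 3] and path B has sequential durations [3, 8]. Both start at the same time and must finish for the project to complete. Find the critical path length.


Path A total = 4 + 3 = 7
Path B total = 3 + 8 = 11
Critical path = longest path = max(7, 11) = 11

11


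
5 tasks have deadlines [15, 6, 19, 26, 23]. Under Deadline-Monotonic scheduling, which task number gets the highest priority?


Sort tasks by relative deadline (ascending):
  Task 2: deadline = 6
  Task 1: deadline = 15
  Task 3: deadline = 19
  Task 5: deadline = 23
  Task 4: deadline = 26
Priority order (highest first): [2, 1, 3, 5, 4]
Highest priority task = 2

2


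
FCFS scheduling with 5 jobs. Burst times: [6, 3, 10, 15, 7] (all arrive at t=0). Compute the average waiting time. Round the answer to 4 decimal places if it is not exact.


FCFS order (as given): [6, 3, 10, 15, 7]
Waiting times:
  Job 1: wait = 0
  Job 2: wait = 6
  Job 3: wait = 9
  Job 4: wait = 19
  Job 5: wait = 34
Sum of waiting times = 68
Average waiting time = 68/5 = 13.6

13.6


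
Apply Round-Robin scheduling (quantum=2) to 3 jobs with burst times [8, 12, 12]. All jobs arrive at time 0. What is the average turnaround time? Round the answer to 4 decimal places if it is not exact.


Time quantum = 2
Execution trace:
  J1 runs 2 units, time = 2
  J2 runs 2 units, time = 4
  J3 runs 2 units, time = 6
  J1 runs 2 units, time = 8
  J2 runs 2 units, time = 10
  J3 runs 2 units, time = 12
  J1 runs 2 units, time = 14
  J2 runs 2 units, time = 16
  J3 runs 2 units, time = 18
  J1 runs 2 units, time = 20
  J2 runs 2 units, time = 22
  J3 runs 2 units, time = 24
  J2 runs 2 units, time = 26
  J3 runs 2 units, time = 28
  J2 runs 2 units, time = 30
  J3 runs 2 units, time = 32
Finish times: [20, 30, 32]
Average turnaround = 82/3 = 27.3333

27.3333


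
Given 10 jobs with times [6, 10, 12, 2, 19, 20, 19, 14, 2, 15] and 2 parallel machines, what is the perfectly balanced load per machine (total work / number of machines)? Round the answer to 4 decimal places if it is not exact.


Total processing time = 6 + 10 + 12 + 2 + 19 + 20 + 19 + 14 + 2 + 15 = 119
Number of machines = 2
Ideal balanced load = 119 / 2 = 59.5

59.5


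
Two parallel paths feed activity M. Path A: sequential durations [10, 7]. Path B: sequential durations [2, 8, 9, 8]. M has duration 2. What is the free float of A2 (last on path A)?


ES(A2) = sum of predecessors on chain A = 10
EF(A2) = ES + duration = 10 + 7 = 17
Successor of A2 is M. ES(M) = max(sum(A), sum(B)) = max(17, 27) = 27
Free float = ES(successor) - EF(current) = 27 - 17 = 10

10


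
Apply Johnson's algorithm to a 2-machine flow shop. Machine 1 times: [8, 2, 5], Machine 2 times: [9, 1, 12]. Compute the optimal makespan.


Apply Johnson's rule:
  Group 1 (a <= b): [(3, 5, 12), (1, 8, 9)]
  Group 2 (a > b): [(2, 2, 1)]
Optimal job order: [3, 1, 2]
Schedule:
  Job 3: M1 done at 5, M2 done at 17
  Job 1: M1 done at 13, M2 done at 26
  Job 2: M1 done at 15, M2 done at 27
Makespan = 27

27


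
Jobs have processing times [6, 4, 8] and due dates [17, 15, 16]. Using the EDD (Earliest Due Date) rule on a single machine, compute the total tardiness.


Sort by due date (EDD order): [(4, 15), (8, 16), (6, 17)]
Compute completion times and tardiness:
  Job 1: p=4, d=15, C=4, tardiness=max(0,4-15)=0
  Job 2: p=8, d=16, C=12, tardiness=max(0,12-16)=0
  Job 3: p=6, d=17, C=18, tardiness=max(0,18-17)=1
Total tardiness = 1

1


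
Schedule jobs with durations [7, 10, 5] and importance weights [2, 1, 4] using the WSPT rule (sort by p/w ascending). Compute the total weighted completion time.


Compute p/w ratios and sort ascending (WSPT): [(5, 4), (7, 2), (10, 1)]
Compute weighted completion times:
  Job (p=5,w=4): C=5, w*C=4*5=20
  Job (p=7,w=2): C=12, w*C=2*12=24
  Job (p=10,w=1): C=22, w*C=1*22=22
Total weighted completion time = 66

66


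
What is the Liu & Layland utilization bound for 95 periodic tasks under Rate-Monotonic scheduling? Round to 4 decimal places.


Compute 2^(1/95) = 1.0073229689
Subtract 1: 1.0073229689 - 1 = 0.0073229689
Multiply by n: 95 * 0.0073229689 = 0.6956820455
Round to 4 dp: 0.6957

0.6957


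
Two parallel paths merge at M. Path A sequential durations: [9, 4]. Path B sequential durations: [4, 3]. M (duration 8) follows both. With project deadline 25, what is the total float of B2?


Forward pass: ES(B2) = sum of predecessors on chain B = 4
EF = ES + duration = 4 + 3 = 7
Backward pass: LF(M) = deadline = 25; LS(M) = 25 - 8 = 17
LF(B2) = LS(M) - sum(successors on chain B) = 17 - 0 = 17
LS = LF - duration = 17 - 3 = 14
Total float = LS - ES = 14 - 4 = 10

10


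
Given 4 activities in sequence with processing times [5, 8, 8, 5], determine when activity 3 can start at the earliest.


Activity 3 starts after activities 1 through 2 complete.
Predecessor durations: [5, 8]
ES = 5 + 8 = 13

13


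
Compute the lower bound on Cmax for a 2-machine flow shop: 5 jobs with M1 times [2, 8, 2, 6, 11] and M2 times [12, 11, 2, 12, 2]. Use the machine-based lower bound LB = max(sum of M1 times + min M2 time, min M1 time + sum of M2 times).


LB1 = sum(M1 times) + min(M2 times) = 29 + 2 = 31
LB2 = min(M1 times) + sum(M2 times) = 2 + 39 = 41
Lower bound = max(LB1, LB2) = max(31, 41) = 41

41


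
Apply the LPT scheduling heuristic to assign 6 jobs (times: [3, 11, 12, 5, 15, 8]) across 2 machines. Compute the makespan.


Sort jobs in decreasing order (LPT): [15, 12, 11, 8, 5, 3]
Assign each job to the least loaded machine:
  Machine 1: jobs [15, 8, 5], load = 28
  Machine 2: jobs [12, 11, 3], load = 26
Makespan = max load = 28

28


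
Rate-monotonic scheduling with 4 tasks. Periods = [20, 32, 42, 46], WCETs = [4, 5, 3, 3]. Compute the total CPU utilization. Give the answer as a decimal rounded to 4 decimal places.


Compute individual utilizations (exact fractions):
  Task 1: C/T = 4/20 = 1/5 (approx. 0.2)
  Task 2: C/T = 5/32 (approx. 0.1563)
  Task 3: C/T = 3/42 = 1/14 (approx. 0.0714)
  Task 4: C/T = 3/46 (approx. 0.0652)
Total utilization U = 1/5 + 5/32 + 1/14 + 3/46 = 12697/25760
Rounded to 4 decimal places: U = 0.4929
RM (Liu & Layland) bound for 4 tasks = 0.756828; compare with U = 12697/25760 (approx. 0.492896)
U <= bound, so schedulable by RM sufficient condition.

0.4929


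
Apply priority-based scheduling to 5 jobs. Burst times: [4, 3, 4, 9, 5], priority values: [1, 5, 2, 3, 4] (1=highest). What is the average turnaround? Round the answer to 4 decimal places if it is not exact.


Sort by priority (ascending = highest first):
Order: [(1, 4), (2, 4), (3, 9), (4, 5), (5, 3)]
Completion times:
  Priority 1, burst=4, C=4
  Priority 2, burst=4, C=8
  Priority 3, burst=9, C=17
  Priority 4, burst=5, C=22
  Priority 5, burst=3, C=25
Average turnaround = 76/5 = 15.2

15.2


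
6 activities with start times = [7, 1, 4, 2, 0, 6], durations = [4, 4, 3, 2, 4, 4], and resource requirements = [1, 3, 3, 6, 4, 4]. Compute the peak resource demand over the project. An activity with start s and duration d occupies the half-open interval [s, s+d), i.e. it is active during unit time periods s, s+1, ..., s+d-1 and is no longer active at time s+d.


Each activity i is active on [start_i, start_i + duration_i).
Compute total resource usage per time slot:
  t=0: active resources = [4], total = 4
  t=1: active resources = [3, 4], total = 7
  t=2: active resources = [3, 6, 4], total = 13
  t=3: active resources = [3, 6, 4], total = 13
  t=4: active resources = [3, 3], total = 6
  t=5: active resources = [3], total = 3
  t=6: active resources = [3, 4], total = 7
  t=7: active resources = [1, 4], total = 5
  t=8: active resources = [1, 4], total = 5
  t=9: active resources = [1, 4], total = 5
  t=10: active resources = [1], total = 1
Peak resource demand = 13

13


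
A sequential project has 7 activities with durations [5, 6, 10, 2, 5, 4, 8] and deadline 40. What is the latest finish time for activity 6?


LF(activity 6) = deadline - sum of successor durations
Successors: activities 7 through 7 with durations [8]
Sum of successor durations = 8
LF = 40 - 8 = 32

32


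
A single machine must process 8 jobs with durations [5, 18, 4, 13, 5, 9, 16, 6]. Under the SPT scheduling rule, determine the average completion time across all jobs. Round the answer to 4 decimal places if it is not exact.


Sort jobs by processing time (SPT order): [4, 5, 5, 6, 9, 13, 16, 18]
Compute completion times sequentially:
  Job 1: processing = 4, completes at 4
  Job 2: processing = 5, completes at 9
  Job 3: processing = 5, completes at 14
  Job 4: processing = 6, completes at 20
  Job 5: processing = 9, completes at 29
  Job 6: processing = 13, completes at 42
  Job 7: processing = 16, completes at 58
  Job 8: processing = 18, completes at 76
Sum of completion times = 252
Average completion time = 252/8 = 31.5

31.5


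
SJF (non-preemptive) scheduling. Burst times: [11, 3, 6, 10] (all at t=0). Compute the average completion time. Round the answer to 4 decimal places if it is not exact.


SJF order (ascending): [3, 6, 10, 11]
Completion times:
  Job 1: burst=3, C=3
  Job 2: burst=6, C=9
  Job 3: burst=10, C=19
  Job 4: burst=11, C=30
Average completion = 61/4 = 15.25

15.25


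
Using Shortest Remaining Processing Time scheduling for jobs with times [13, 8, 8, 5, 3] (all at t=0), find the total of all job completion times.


Since all jobs arrive at t=0, SRPT equals SPT ordering.
SPT order: [3, 5, 8, 8, 13]
Completion times:
  Job 1: p=3, C=3
  Job 2: p=5, C=8
  Job 3: p=8, C=16
  Job 4: p=8, C=24
  Job 5: p=13, C=37
Total completion time = 3 + 8 + 16 + 24 + 37 = 88

88


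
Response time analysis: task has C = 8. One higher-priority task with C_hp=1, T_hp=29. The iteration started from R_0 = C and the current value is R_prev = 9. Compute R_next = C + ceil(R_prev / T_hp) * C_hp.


R_next = C + ceil(R_prev / T_hp) * C_hp
ceil(9 / 29) = ceil(0.3103) = 1
Interference = 1 * 1 = 1
R_next = 8 + 1 = 9
R_next = R_prev, so the iteration has converged (response time = 9).

9


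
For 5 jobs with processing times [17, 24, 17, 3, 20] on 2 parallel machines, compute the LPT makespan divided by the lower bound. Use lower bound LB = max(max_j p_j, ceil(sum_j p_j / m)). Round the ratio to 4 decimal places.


LPT order: [24, 20, 17, 17, 3]
Machine loads after assignment: [41, 40]
LPT makespan = 41
Lower bound = max(max_job, ceil(total/2)) = max(24, 41) = 41
Ratio = 41 / 41 = 1.0

1.0


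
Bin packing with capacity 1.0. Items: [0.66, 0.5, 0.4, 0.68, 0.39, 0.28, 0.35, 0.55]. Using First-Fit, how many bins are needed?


Place items sequentially using First-Fit:
  Item 0.66 -> new Bin 1
  Item 0.5 -> new Bin 2
  Item 0.4 -> Bin 2 (now 0.9)
  Item 0.68 -> new Bin 3
  Item 0.39 -> new Bin 4
  Item 0.28 -> Bin 1 (now 0.94)
  Item 0.35 -> Bin 4 (now 0.74)
  Item 0.55 -> new Bin 5
Total bins used = 5

5


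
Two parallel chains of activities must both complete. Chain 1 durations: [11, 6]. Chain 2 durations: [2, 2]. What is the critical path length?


Path A total = 11 + 6 = 17
Path B total = 2 + 2 = 4
Critical path = longest path = max(17, 4) = 17

17


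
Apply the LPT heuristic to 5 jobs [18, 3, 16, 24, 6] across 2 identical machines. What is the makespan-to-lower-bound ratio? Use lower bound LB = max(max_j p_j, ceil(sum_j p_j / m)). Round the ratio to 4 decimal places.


LPT order: [24, 18, 16, 6, 3]
Machine loads after assignment: [33, 34]
LPT makespan = 34
Lower bound = max(max_job, ceil(total/2)) = max(24, 34) = 34
Ratio = 34 / 34 = 1.0

1.0


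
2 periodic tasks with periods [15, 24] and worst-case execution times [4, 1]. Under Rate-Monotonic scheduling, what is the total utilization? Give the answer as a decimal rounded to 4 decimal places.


Compute individual utilizations (exact fractions):
  Task 1: C/T = 4/15 (approx. 0.2667)
  Task 2: C/T = 1/24 (approx. 0.0417)
Total utilization U = 4/15 + 1/24 = 37/120
Rounded to 4 decimal places: U = 0.3083
RM (Liu & Layland) bound for 2 tasks = 0.828427; compare with U = 37/120 (approx. 0.308333)
U <= bound, so schedulable by RM sufficient condition.

0.3083


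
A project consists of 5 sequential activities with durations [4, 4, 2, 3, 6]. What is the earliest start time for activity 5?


Activity 5 starts after activities 1 through 4 complete.
Predecessor durations: [4, 4, 2, 3]
ES = 4 + 4 + 2 + 3 = 13

13


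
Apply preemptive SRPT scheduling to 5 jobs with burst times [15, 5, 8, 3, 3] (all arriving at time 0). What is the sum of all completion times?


Since all jobs arrive at t=0, SRPT equals SPT ordering.
SPT order: [3, 3, 5, 8, 15]
Completion times:
  Job 1: p=3, C=3
  Job 2: p=3, C=6
  Job 3: p=5, C=11
  Job 4: p=8, C=19
  Job 5: p=15, C=34
Total completion time = 3 + 6 + 11 + 19 + 34 = 73

73


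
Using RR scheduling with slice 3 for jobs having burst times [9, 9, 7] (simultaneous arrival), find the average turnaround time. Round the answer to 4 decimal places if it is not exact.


Time quantum = 3
Execution trace:
  J1 runs 3 units, time = 3
  J2 runs 3 units, time = 6
  J3 runs 3 units, time = 9
  J1 runs 3 units, time = 12
  J2 runs 3 units, time = 15
  J3 runs 3 units, time = 18
  J1 runs 3 units, time = 21
  J2 runs 3 units, time = 24
  J3 runs 1 units, time = 25
Finish times: [21, 24, 25]
Average turnaround = 70/3 = 23.3333

23.3333


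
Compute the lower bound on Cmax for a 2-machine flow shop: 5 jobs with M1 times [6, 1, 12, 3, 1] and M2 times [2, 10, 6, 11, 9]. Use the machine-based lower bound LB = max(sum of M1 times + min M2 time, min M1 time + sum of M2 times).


LB1 = sum(M1 times) + min(M2 times) = 23 + 2 = 25
LB2 = min(M1 times) + sum(M2 times) = 1 + 38 = 39
Lower bound = max(LB1, LB2) = max(25, 39) = 39

39


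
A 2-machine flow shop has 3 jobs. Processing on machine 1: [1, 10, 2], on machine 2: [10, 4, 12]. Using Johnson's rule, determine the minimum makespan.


Apply Johnson's rule:
  Group 1 (a <= b): [(1, 1, 10), (3, 2, 12)]
  Group 2 (a > b): [(2, 10, 4)]
Optimal job order: [1, 3, 2]
Schedule:
  Job 1: M1 done at 1, M2 done at 11
  Job 3: M1 done at 3, M2 done at 23
  Job 2: M1 done at 13, M2 done at 27
Makespan = 27

27


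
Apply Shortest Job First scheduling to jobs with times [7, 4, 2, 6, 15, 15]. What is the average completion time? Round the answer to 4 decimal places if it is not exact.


SJF order (ascending): [2, 4, 6, 7, 15, 15]
Completion times:
  Job 1: burst=2, C=2
  Job 2: burst=4, C=6
  Job 3: burst=6, C=12
  Job 4: burst=7, C=19
  Job 5: burst=15, C=34
  Job 6: burst=15, C=49
Average completion = 122/6 = 20.3333

20.3333


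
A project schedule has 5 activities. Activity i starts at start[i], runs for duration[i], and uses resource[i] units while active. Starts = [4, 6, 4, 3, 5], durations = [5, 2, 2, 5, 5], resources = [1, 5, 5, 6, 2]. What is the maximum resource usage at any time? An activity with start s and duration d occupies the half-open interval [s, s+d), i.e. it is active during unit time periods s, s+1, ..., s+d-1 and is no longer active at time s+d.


Each activity i is active on [start_i, start_i + duration_i).
Compute total resource usage per time slot:
  t=0: active resources = [], total = 0
  t=1: active resources = [], total = 0
  t=2: active resources = [], total = 0
  t=3: active resources = [6], total = 6
  t=4: active resources = [1, 5, 6], total = 12
  t=5: active resources = [1, 5, 6, 2], total = 14
  t=6: active resources = [1, 5, 6, 2], total = 14
  t=7: active resources = [1, 5, 6, 2], total = 14
  t=8: active resources = [1, 2], total = 3
  t=9: active resources = [2], total = 2
Peak resource demand = 14

14


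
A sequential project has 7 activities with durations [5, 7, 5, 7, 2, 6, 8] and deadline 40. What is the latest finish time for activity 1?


LF(activity 1) = deadline - sum of successor durations
Successors: activities 2 through 7 with durations [7, 5, 7, 2, 6, 8]
Sum of successor durations = 35
LF = 40 - 35 = 5

5


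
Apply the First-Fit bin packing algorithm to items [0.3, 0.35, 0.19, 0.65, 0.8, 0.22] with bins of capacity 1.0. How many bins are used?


Place items sequentially using First-Fit:
  Item 0.3 -> new Bin 1
  Item 0.35 -> Bin 1 (now 0.65)
  Item 0.19 -> Bin 1 (now 0.84)
  Item 0.65 -> new Bin 2
  Item 0.8 -> new Bin 3
  Item 0.22 -> Bin 2 (now 0.87)
Total bins used = 3

3


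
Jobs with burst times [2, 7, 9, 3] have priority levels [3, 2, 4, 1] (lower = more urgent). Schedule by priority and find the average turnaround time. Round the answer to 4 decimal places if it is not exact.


Sort by priority (ascending = highest first):
Order: [(1, 3), (2, 7), (3, 2), (4, 9)]
Completion times:
  Priority 1, burst=3, C=3
  Priority 2, burst=7, C=10
  Priority 3, burst=2, C=12
  Priority 4, burst=9, C=21
Average turnaround = 46/4 = 11.5

11.5


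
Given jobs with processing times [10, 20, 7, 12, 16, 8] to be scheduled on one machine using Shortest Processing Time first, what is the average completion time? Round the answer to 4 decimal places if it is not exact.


Sort jobs by processing time (SPT order): [7, 8, 10, 12, 16, 20]
Compute completion times sequentially:
  Job 1: processing = 7, completes at 7
  Job 2: processing = 8, completes at 15
  Job 3: processing = 10, completes at 25
  Job 4: processing = 12, completes at 37
  Job 5: processing = 16, completes at 53
  Job 6: processing = 20, completes at 73
Sum of completion times = 210
Average completion time = 210/6 = 35.0

35.0


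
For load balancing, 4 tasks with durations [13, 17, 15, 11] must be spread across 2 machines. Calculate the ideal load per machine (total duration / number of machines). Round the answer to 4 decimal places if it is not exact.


Total processing time = 13 + 17 + 15 + 11 = 56
Number of machines = 2
Ideal balanced load = 56 / 2 = 28.0

28.0


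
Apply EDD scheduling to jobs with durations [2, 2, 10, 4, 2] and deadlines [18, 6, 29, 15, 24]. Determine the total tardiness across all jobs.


Sort by due date (EDD order): [(2, 6), (4, 15), (2, 18), (2, 24), (10, 29)]
Compute completion times and tardiness:
  Job 1: p=2, d=6, C=2, tardiness=max(0,2-6)=0
  Job 2: p=4, d=15, C=6, tardiness=max(0,6-15)=0
  Job 3: p=2, d=18, C=8, tardiness=max(0,8-18)=0
  Job 4: p=2, d=24, C=10, tardiness=max(0,10-24)=0
  Job 5: p=10, d=29, C=20, tardiness=max(0,20-29)=0
Total tardiness = 0

0


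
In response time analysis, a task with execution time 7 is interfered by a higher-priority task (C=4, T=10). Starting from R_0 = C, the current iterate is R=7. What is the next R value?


R_next = C + ceil(R_prev / T_hp) * C_hp
ceil(7 / 10) = ceil(0.7) = 1
Interference = 1 * 4 = 4
R_next = 7 + 4 = 11

11


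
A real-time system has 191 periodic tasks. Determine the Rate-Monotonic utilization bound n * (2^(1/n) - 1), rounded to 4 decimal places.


Compute 2^(1/191) = 1.0036356358
Subtract 1: 1.0036356358 - 1 = 0.0036356358
Multiply by n: 191 * 0.0036356358 = 0.6944064378
Round to 4 dp: 0.6944

0.6944


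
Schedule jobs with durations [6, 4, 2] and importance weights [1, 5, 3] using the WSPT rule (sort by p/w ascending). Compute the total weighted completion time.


Compute p/w ratios and sort ascending (WSPT): [(2, 3), (4, 5), (6, 1)]
Compute weighted completion times:
  Job (p=2,w=3): C=2, w*C=3*2=6
  Job (p=4,w=5): C=6, w*C=5*6=30
  Job (p=6,w=1): C=12, w*C=1*12=12
Total weighted completion time = 48

48


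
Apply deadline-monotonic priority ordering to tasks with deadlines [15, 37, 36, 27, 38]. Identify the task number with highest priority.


Sort tasks by relative deadline (ascending):
  Task 1: deadline = 15
  Task 4: deadline = 27
  Task 3: deadline = 36
  Task 2: deadline = 37
  Task 5: deadline = 38
Priority order (highest first): [1, 4, 3, 2, 5]
Highest priority task = 1

1


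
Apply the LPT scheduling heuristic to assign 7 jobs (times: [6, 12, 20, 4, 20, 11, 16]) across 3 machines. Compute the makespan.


Sort jobs in decreasing order (LPT): [20, 20, 16, 12, 11, 6, 4]
Assign each job to the least loaded machine:
  Machine 1: jobs [20, 11], load = 31
  Machine 2: jobs [20, 6, 4], load = 30
  Machine 3: jobs [16, 12], load = 28
Makespan = max load = 31

31


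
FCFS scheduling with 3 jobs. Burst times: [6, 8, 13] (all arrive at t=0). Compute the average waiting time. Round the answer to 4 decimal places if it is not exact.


FCFS order (as given): [6, 8, 13]
Waiting times:
  Job 1: wait = 0
  Job 2: wait = 6
  Job 3: wait = 14
Sum of waiting times = 20
Average waiting time = 20/3 = 6.6667

6.6667


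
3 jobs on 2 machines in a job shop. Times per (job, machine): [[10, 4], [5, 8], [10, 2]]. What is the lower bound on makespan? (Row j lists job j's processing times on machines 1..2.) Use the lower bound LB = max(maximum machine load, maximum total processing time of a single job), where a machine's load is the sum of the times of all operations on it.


Machine loads:
  Machine 1: 10 + 5 + 10 = 25
  Machine 2: 4 + 8 + 2 = 14
Max machine load = 25
Job totals:
  Job 1: 14
  Job 2: 13
  Job 3: 12
Max job total = 14
Lower bound = max(25, 14) = 25

25


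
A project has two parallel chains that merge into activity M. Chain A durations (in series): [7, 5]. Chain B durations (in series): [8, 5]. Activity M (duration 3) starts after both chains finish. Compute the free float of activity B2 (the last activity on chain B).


ES(B2) = sum of predecessors on chain B = 8
EF(B2) = ES + duration = 8 + 5 = 13
Successor of B2 is M. ES(M) = max(sum(A), sum(B)) = max(12, 13) = 13
Free float = ES(successor) - EF(current) = 13 - 13 = 0

0


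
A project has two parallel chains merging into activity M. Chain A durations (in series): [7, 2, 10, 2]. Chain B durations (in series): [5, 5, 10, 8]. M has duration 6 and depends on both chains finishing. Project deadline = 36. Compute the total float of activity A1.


Forward pass: ES(A1) = sum of predecessors on chain A = 0
EF = ES + duration = 0 + 7 = 7
Backward pass: LF(M) = deadline = 36; LS(M) = 36 - 6 = 30
LF(A1) = LS(M) - sum(successors on chain A) = 30 - 14 = 16
LS = LF - duration = 16 - 7 = 9
Total float = LS - ES = 9 - 0 = 9

9


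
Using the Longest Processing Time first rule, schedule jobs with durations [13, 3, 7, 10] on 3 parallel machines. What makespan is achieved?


Sort jobs in decreasing order (LPT): [13, 10, 7, 3]
Assign each job to the least loaded machine:
  Machine 1: jobs [13], load = 13
  Machine 2: jobs [10], load = 10
  Machine 3: jobs [7, 3], load = 10
Makespan = max load = 13

13


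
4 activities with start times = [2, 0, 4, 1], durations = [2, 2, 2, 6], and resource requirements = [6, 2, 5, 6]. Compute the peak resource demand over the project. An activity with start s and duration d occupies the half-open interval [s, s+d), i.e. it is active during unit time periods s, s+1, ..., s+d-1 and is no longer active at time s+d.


Each activity i is active on [start_i, start_i + duration_i).
Compute total resource usage per time slot:
  t=0: active resources = [2], total = 2
  t=1: active resources = [2, 6], total = 8
  t=2: active resources = [6, 6], total = 12
  t=3: active resources = [6, 6], total = 12
  t=4: active resources = [5, 6], total = 11
  t=5: active resources = [5, 6], total = 11
  t=6: active resources = [6], total = 6
Peak resource demand = 12

12


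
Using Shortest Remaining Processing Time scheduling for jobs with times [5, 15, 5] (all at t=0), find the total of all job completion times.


Since all jobs arrive at t=0, SRPT equals SPT ordering.
SPT order: [5, 5, 15]
Completion times:
  Job 1: p=5, C=5
  Job 2: p=5, C=10
  Job 3: p=15, C=25
Total completion time = 5 + 10 + 25 = 40

40


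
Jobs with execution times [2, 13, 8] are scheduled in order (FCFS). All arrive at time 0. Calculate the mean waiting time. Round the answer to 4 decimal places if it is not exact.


FCFS order (as given): [2, 13, 8]
Waiting times:
  Job 1: wait = 0
  Job 2: wait = 2
  Job 3: wait = 15
Sum of waiting times = 17
Average waiting time = 17/3 = 5.6667

5.6667


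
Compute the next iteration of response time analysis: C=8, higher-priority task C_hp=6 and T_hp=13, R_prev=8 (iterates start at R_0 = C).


R_next = C + ceil(R_prev / T_hp) * C_hp
ceil(8 / 13) = ceil(0.6154) = 1
Interference = 1 * 6 = 6
R_next = 8 + 6 = 14

14


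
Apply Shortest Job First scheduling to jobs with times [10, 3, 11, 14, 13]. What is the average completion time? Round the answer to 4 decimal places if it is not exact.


SJF order (ascending): [3, 10, 11, 13, 14]
Completion times:
  Job 1: burst=3, C=3
  Job 2: burst=10, C=13
  Job 3: burst=11, C=24
  Job 4: burst=13, C=37
  Job 5: burst=14, C=51
Average completion = 128/5 = 25.6

25.6


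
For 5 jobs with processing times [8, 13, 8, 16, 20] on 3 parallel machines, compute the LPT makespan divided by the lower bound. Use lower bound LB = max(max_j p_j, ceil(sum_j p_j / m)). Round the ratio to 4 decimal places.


LPT order: [20, 16, 13, 8, 8]
Machine loads after assignment: [20, 24, 21]
LPT makespan = 24
Lower bound = max(max_job, ceil(total/3)) = max(20, 22) = 22
Ratio = 24 / 22 = 1.0909

1.0909


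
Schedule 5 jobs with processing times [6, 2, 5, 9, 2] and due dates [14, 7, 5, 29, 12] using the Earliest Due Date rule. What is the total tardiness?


Sort by due date (EDD order): [(5, 5), (2, 7), (2, 12), (6, 14), (9, 29)]
Compute completion times and tardiness:
  Job 1: p=5, d=5, C=5, tardiness=max(0,5-5)=0
  Job 2: p=2, d=7, C=7, tardiness=max(0,7-7)=0
  Job 3: p=2, d=12, C=9, tardiness=max(0,9-12)=0
  Job 4: p=6, d=14, C=15, tardiness=max(0,15-14)=1
  Job 5: p=9, d=29, C=24, tardiness=max(0,24-29)=0
Total tardiness = 1

1


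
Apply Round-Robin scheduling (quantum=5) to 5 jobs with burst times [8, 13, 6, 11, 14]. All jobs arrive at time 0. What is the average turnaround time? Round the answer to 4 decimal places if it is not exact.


Time quantum = 5
Execution trace:
  J1 runs 5 units, time = 5
  J2 runs 5 units, time = 10
  J3 runs 5 units, time = 15
  J4 runs 5 units, time = 20
  J5 runs 5 units, time = 25
  J1 runs 3 units, time = 28
  J2 runs 5 units, time = 33
  J3 runs 1 units, time = 34
  J4 runs 5 units, time = 39
  J5 runs 5 units, time = 44
  J2 runs 3 units, time = 47
  J4 runs 1 units, time = 48
  J5 runs 4 units, time = 52
Finish times: [28, 47, 34, 48, 52]
Average turnaround = 209/5 = 41.8

41.8


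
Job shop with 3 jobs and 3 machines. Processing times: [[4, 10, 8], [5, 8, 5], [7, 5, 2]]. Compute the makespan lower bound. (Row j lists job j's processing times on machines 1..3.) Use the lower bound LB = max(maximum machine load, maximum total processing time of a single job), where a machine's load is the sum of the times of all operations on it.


Machine loads:
  Machine 1: 4 + 5 + 7 = 16
  Machine 2: 10 + 8 + 5 = 23
  Machine 3: 8 + 5 + 2 = 15
Max machine load = 23
Job totals:
  Job 1: 22
  Job 2: 18
  Job 3: 14
Max job total = 22
Lower bound = max(23, 22) = 23

23


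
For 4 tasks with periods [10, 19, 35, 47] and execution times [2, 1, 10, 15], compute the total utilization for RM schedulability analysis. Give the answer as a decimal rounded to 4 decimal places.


Compute individual utilizations (exact fractions):
  Task 1: C/T = 2/10 = 1/5 (approx. 0.2)
  Task 2: C/T = 1/19 (approx. 0.0526)
  Task 3: C/T = 10/35 = 2/7 (approx. 0.2857)
  Task 4: C/T = 15/47 (approx. 0.3191)
Total utilization U = 1/5 + 1/19 + 2/7 + 15/47 = 26801/31255
Rounded to 4 decimal places: U = 0.8575
RM (Liu & Layland) bound for 4 tasks = 0.756828; compare with U = 26801/31255 (approx. 0.857495)
bound < U <= 1, so the RM sufficient condition is not met (inconclusive; an exact test such as response-time analysis is needed).

0.8575


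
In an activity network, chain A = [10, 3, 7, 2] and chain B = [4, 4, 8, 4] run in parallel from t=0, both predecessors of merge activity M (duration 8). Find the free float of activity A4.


ES(A4) = sum of predecessors on chain A = 20
EF(A4) = ES + duration = 20 + 2 = 22
Successor of A4 is M. ES(M) = max(sum(A), sum(B)) = max(22, 20) = 22
Free float = ES(successor) - EF(current) = 22 - 22 = 0

0


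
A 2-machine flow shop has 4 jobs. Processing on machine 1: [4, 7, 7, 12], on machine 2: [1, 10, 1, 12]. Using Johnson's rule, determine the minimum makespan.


Apply Johnson's rule:
  Group 1 (a <= b): [(2, 7, 10), (4, 12, 12)]
  Group 2 (a > b): [(1, 4, 1), (3, 7, 1)]
Optimal job order: [2, 4, 1, 3]
Schedule:
  Job 2: M1 done at 7, M2 done at 17
  Job 4: M1 done at 19, M2 done at 31
  Job 1: M1 done at 23, M2 done at 32
  Job 3: M1 done at 30, M2 done at 33
Makespan = 33

33


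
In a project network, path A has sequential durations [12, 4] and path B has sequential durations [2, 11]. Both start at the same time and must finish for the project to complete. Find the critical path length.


Path A total = 12 + 4 = 16
Path B total = 2 + 11 = 13
Critical path = longest path = max(16, 13) = 16

16


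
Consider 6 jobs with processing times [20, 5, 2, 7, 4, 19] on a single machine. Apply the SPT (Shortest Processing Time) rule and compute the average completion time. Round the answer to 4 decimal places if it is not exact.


Sort jobs by processing time (SPT order): [2, 4, 5, 7, 19, 20]
Compute completion times sequentially:
  Job 1: processing = 2, completes at 2
  Job 2: processing = 4, completes at 6
  Job 3: processing = 5, completes at 11
  Job 4: processing = 7, completes at 18
  Job 5: processing = 19, completes at 37
  Job 6: processing = 20, completes at 57
Sum of completion times = 131
Average completion time = 131/6 = 21.8333

21.8333


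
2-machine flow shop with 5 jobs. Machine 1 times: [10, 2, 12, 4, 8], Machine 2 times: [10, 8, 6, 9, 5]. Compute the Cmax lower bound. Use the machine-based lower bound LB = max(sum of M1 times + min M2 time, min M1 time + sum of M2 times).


LB1 = sum(M1 times) + min(M2 times) = 36 + 5 = 41
LB2 = min(M1 times) + sum(M2 times) = 2 + 38 = 40
Lower bound = max(LB1, LB2) = max(41, 40) = 41

41


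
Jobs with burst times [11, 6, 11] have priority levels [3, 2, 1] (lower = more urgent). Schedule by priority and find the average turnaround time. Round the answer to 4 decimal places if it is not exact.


Sort by priority (ascending = highest first):
Order: [(1, 11), (2, 6), (3, 11)]
Completion times:
  Priority 1, burst=11, C=11
  Priority 2, burst=6, C=17
  Priority 3, burst=11, C=28
Average turnaround = 56/3 = 18.6667

18.6667


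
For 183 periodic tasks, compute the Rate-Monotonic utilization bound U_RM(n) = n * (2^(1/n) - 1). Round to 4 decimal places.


Compute 2^(1/183) = 1.0037948719
Subtract 1: 1.0037948719 - 1 = 0.0037948719
Multiply by n: 183 * 0.0037948719 = 0.6944615577
Round to 4 dp: 0.6945

0.6945


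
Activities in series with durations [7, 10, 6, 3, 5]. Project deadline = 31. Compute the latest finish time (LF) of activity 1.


LF(activity 1) = deadline - sum of successor durations
Successors: activities 2 through 5 with durations [10, 6, 3, 5]
Sum of successor durations = 24
LF = 31 - 24 = 7

7


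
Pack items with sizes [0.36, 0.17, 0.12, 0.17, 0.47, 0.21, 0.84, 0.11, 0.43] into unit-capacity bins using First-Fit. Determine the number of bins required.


Place items sequentially using First-Fit:
  Item 0.36 -> new Bin 1
  Item 0.17 -> Bin 1 (now 0.53)
  Item 0.12 -> Bin 1 (now 0.65)
  Item 0.17 -> Bin 1 (now 0.82)
  Item 0.47 -> new Bin 2
  Item 0.21 -> Bin 2 (now 0.68)
  Item 0.84 -> new Bin 3
  Item 0.11 -> Bin 1 (now 0.93)
  Item 0.43 -> new Bin 4
Total bins used = 4

4


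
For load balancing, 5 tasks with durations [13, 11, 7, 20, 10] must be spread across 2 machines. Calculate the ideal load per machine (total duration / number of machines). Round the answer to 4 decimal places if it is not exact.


Total processing time = 13 + 11 + 7 + 20 + 10 = 61
Number of machines = 2
Ideal balanced load = 61 / 2 = 30.5

30.5


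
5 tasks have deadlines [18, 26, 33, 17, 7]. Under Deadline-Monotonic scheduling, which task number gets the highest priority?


Sort tasks by relative deadline (ascending):
  Task 5: deadline = 7
  Task 4: deadline = 17
  Task 1: deadline = 18
  Task 2: deadline = 26
  Task 3: deadline = 33
Priority order (highest first): [5, 4, 1, 2, 3]
Highest priority task = 5

5


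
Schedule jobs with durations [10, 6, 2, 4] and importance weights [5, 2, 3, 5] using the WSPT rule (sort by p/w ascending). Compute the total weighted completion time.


Compute p/w ratios and sort ascending (WSPT): [(2, 3), (4, 5), (10, 5), (6, 2)]
Compute weighted completion times:
  Job (p=2,w=3): C=2, w*C=3*2=6
  Job (p=4,w=5): C=6, w*C=5*6=30
  Job (p=10,w=5): C=16, w*C=5*16=80
  Job (p=6,w=2): C=22, w*C=2*22=44
Total weighted completion time = 160

160


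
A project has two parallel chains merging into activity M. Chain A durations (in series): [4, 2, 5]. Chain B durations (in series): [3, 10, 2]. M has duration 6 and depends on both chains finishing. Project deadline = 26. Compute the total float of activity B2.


Forward pass: ES(B2) = sum of predecessors on chain B = 3
EF = ES + duration = 3 + 10 = 13
Backward pass: LF(M) = deadline = 26; LS(M) = 26 - 6 = 20
LF(B2) = LS(M) - sum(successors on chain B) = 20 - 2 = 18
LS = LF - duration = 18 - 10 = 8
Total float = LS - ES = 8 - 3 = 5

5


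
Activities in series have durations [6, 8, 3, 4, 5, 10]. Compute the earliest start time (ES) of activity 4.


Activity 4 starts after activities 1 through 3 complete.
Predecessor durations: [6, 8, 3]
ES = 6 + 8 + 3 = 17

17


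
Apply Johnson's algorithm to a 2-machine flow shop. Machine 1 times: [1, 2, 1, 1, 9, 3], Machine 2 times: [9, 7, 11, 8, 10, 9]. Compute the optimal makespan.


Apply Johnson's rule:
  Group 1 (a <= b): [(1, 1, 9), (3, 1, 11), (4, 1, 8), (2, 2, 7), (6, 3, 9), (5, 9, 10)]
  Group 2 (a > b): []
Optimal job order: [1, 3, 4, 2, 6, 5]
Schedule:
  Job 1: M1 done at 1, M2 done at 10
  Job 3: M1 done at 2, M2 done at 21
  Job 4: M1 done at 3, M2 done at 29
  Job 2: M1 done at 5, M2 done at 36
  Job 6: M1 done at 8, M2 done at 45
  Job 5: M1 done at 17, M2 done at 55
Makespan = 55

55


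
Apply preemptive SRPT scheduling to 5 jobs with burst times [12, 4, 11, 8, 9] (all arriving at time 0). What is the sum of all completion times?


Since all jobs arrive at t=0, SRPT equals SPT ordering.
SPT order: [4, 8, 9, 11, 12]
Completion times:
  Job 1: p=4, C=4
  Job 2: p=8, C=12
  Job 3: p=9, C=21
  Job 4: p=11, C=32
  Job 5: p=12, C=44
Total completion time = 4 + 12 + 21 + 32 + 44 = 113

113


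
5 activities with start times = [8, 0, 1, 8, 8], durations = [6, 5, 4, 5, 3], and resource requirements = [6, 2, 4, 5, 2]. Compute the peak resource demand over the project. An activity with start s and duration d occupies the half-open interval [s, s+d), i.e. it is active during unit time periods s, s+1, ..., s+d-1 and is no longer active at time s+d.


Each activity i is active on [start_i, start_i + duration_i).
Compute total resource usage per time slot:
  t=0: active resources = [2], total = 2
  t=1: active resources = [2, 4], total = 6
  t=2: active resources = [2, 4], total = 6
  t=3: active resources = [2, 4], total = 6
  t=4: active resources = [2, 4], total = 6
  t=5: active resources = [], total = 0
  t=6: active resources = [], total = 0
  t=7: active resources = [], total = 0
  t=8: active resources = [6, 5, 2], total = 13
  t=9: active resources = [6, 5, 2], total = 13
  t=10: active resources = [6, 5, 2], total = 13
  t=11: active resources = [6, 5], total = 11
  t=12: active resources = [6, 5], total = 11
  t=13: active resources = [6], total = 6
Peak resource demand = 13

13


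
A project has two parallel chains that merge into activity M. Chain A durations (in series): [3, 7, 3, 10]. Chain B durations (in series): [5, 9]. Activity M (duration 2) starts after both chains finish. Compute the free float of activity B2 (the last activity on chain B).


ES(B2) = sum of predecessors on chain B = 5
EF(B2) = ES + duration = 5 + 9 = 14
Successor of B2 is M. ES(M) = max(sum(A), sum(B)) = max(23, 14) = 23
Free float = ES(successor) - EF(current) = 23 - 14 = 9

9


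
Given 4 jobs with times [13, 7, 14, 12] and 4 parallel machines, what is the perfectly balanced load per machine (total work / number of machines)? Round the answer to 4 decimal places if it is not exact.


Total processing time = 13 + 7 + 14 + 12 = 46
Number of machines = 4
Ideal balanced load = 46 / 4 = 11.5

11.5


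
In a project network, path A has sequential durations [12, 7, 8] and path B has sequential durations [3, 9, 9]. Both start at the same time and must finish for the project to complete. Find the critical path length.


Path A total = 12 + 7 + 8 = 27
Path B total = 3 + 9 + 9 = 21
Critical path = longest path = max(27, 21) = 27

27


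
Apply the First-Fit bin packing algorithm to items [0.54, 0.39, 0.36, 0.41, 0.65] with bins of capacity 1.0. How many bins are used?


Place items sequentially using First-Fit:
  Item 0.54 -> new Bin 1
  Item 0.39 -> Bin 1 (now 0.93)
  Item 0.36 -> new Bin 2
  Item 0.41 -> Bin 2 (now 0.77)
  Item 0.65 -> new Bin 3
Total bins used = 3

3


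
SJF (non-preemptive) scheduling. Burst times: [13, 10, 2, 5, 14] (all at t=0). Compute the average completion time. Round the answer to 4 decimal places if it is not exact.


SJF order (ascending): [2, 5, 10, 13, 14]
Completion times:
  Job 1: burst=2, C=2
  Job 2: burst=5, C=7
  Job 3: burst=10, C=17
  Job 4: burst=13, C=30
  Job 5: burst=14, C=44
Average completion = 100/5 = 20.0

20.0


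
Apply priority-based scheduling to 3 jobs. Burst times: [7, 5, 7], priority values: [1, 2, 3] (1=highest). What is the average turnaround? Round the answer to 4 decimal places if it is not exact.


Sort by priority (ascending = highest first):
Order: [(1, 7), (2, 5), (3, 7)]
Completion times:
  Priority 1, burst=7, C=7
  Priority 2, burst=5, C=12
  Priority 3, burst=7, C=19
Average turnaround = 38/3 = 12.6667

12.6667


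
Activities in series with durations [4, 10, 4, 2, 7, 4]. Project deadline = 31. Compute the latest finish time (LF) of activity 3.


LF(activity 3) = deadline - sum of successor durations
Successors: activities 4 through 6 with durations [2, 7, 4]
Sum of successor durations = 13
LF = 31 - 13 = 18

18


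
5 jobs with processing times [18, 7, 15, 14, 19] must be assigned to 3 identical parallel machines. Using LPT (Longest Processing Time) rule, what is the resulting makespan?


Sort jobs in decreasing order (LPT): [19, 18, 15, 14, 7]
Assign each job to the least loaded machine:
  Machine 1: jobs [19], load = 19
  Machine 2: jobs [18, 7], load = 25
  Machine 3: jobs [15, 14], load = 29
Makespan = max load = 29

29


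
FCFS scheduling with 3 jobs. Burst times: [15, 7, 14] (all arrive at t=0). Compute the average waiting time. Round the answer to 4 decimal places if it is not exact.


FCFS order (as given): [15, 7, 14]
Waiting times:
  Job 1: wait = 0
  Job 2: wait = 15
  Job 3: wait = 22
Sum of waiting times = 37
Average waiting time = 37/3 = 12.3333

12.3333
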